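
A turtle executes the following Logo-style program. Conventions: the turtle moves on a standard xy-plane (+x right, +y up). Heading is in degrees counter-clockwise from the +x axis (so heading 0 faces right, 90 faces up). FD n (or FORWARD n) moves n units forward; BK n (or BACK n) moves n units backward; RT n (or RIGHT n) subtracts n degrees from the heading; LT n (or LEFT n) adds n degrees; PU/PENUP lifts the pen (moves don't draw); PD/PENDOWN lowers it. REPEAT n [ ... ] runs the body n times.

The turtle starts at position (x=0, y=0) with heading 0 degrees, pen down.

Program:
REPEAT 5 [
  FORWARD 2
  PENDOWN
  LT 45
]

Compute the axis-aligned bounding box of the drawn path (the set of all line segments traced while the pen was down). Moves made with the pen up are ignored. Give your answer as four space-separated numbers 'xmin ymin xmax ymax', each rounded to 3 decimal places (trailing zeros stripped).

Executing turtle program step by step:
Start: pos=(0,0), heading=0, pen down
REPEAT 5 [
  -- iteration 1/5 --
  FD 2: (0,0) -> (2,0) [heading=0, draw]
  PD: pen down
  LT 45: heading 0 -> 45
  -- iteration 2/5 --
  FD 2: (2,0) -> (3.414,1.414) [heading=45, draw]
  PD: pen down
  LT 45: heading 45 -> 90
  -- iteration 3/5 --
  FD 2: (3.414,1.414) -> (3.414,3.414) [heading=90, draw]
  PD: pen down
  LT 45: heading 90 -> 135
  -- iteration 4/5 --
  FD 2: (3.414,3.414) -> (2,4.828) [heading=135, draw]
  PD: pen down
  LT 45: heading 135 -> 180
  -- iteration 5/5 --
  FD 2: (2,4.828) -> (0,4.828) [heading=180, draw]
  PD: pen down
  LT 45: heading 180 -> 225
]
Final: pos=(0,4.828), heading=225, 5 segment(s) drawn

Segment endpoints: x in {0, 2, 3.414}, y in {0, 1.414, 3.414, 4.828}
xmin=0, ymin=0, xmax=3.414, ymax=4.828

Answer: 0 0 3.414 4.828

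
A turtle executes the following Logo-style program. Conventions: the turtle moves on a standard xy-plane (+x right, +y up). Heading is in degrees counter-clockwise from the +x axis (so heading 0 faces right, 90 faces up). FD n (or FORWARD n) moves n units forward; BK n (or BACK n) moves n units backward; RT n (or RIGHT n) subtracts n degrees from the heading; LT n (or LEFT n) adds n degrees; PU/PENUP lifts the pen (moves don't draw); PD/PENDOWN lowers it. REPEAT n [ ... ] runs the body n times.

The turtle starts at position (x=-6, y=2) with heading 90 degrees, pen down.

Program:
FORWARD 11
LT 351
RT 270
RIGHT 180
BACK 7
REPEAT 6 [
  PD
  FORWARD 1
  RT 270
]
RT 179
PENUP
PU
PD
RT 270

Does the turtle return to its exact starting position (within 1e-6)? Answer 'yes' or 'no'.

Answer: no

Derivation:
Executing turtle program step by step:
Start: pos=(-6,2), heading=90, pen down
FD 11: (-6,2) -> (-6,13) [heading=90, draw]
LT 351: heading 90 -> 81
RT 270: heading 81 -> 171
RT 180: heading 171 -> 351
BK 7: (-6,13) -> (-12.914,14.095) [heading=351, draw]
REPEAT 6 [
  -- iteration 1/6 --
  PD: pen down
  FD 1: (-12.914,14.095) -> (-11.926,13.939) [heading=351, draw]
  RT 270: heading 351 -> 81
  -- iteration 2/6 --
  PD: pen down
  FD 1: (-11.926,13.939) -> (-11.77,14.926) [heading=81, draw]
  RT 270: heading 81 -> 171
  -- iteration 3/6 --
  PD: pen down
  FD 1: (-11.77,14.926) -> (-12.757,15.083) [heading=171, draw]
  RT 270: heading 171 -> 261
  -- iteration 4/6 --
  PD: pen down
  FD 1: (-12.757,15.083) -> (-12.914,14.095) [heading=261, draw]
  RT 270: heading 261 -> 351
  -- iteration 5/6 --
  PD: pen down
  FD 1: (-12.914,14.095) -> (-11.926,13.939) [heading=351, draw]
  RT 270: heading 351 -> 81
  -- iteration 6/6 --
  PD: pen down
  FD 1: (-11.926,13.939) -> (-11.77,14.926) [heading=81, draw]
  RT 270: heading 81 -> 171
]
RT 179: heading 171 -> 352
PU: pen up
PU: pen up
PD: pen down
RT 270: heading 352 -> 82
Final: pos=(-11.77,14.926), heading=82, 8 segment(s) drawn

Start position: (-6, 2)
Final position: (-11.77, 14.926)
Distance = 14.156; >= 1e-6 -> NOT closed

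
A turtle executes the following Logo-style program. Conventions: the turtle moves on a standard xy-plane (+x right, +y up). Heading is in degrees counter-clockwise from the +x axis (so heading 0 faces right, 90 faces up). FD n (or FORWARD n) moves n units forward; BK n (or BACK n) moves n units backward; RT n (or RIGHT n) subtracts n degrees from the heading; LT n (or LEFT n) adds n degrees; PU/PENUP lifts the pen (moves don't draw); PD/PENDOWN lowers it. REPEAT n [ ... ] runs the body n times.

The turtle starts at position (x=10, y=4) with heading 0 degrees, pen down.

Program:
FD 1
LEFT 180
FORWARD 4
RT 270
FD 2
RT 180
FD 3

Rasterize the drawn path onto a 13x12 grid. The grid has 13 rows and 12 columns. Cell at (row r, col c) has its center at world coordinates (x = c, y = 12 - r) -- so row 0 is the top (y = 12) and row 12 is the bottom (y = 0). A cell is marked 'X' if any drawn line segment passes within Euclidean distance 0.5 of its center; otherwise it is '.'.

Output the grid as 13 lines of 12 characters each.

Answer: ............
............
............
............
............
............
............
.......X....
.......XXXXX
.......X....
.......X....
............
............

Derivation:
Segment 0: (10,4) -> (11,4)
Segment 1: (11,4) -> (7,4)
Segment 2: (7,4) -> (7,2)
Segment 3: (7,2) -> (7,5)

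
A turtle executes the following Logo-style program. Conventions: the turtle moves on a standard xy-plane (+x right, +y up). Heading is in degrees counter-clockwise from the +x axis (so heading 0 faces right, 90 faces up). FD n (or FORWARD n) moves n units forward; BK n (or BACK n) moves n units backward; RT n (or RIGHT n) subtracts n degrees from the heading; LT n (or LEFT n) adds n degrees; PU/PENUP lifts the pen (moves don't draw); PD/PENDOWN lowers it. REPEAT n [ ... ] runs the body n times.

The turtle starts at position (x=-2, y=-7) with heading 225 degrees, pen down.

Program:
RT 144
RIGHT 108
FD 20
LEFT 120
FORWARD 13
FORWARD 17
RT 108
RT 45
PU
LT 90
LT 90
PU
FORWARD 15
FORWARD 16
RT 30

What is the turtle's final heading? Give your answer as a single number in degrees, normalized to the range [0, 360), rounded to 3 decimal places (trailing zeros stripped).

Answer: 90

Derivation:
Executing turtle program step by step:
Start: pos=(-2,-7), heading=225, pen down
RT 144: heading 225 -> 81
RT 108: heading 81 -> 333
FD 20: (-2,-7) -> (15.82,-16.08) [heading=333, draw]
LT 120: heading 333 -> 93
FD 13: (15.82,-16.08) -> (15.14,-3.098) [heading=93, draw]
FD 17: (15.14,-3.098) -> (14.25,13.879) [heading=93, draw]
RT 108: heading 93 -> 345
RT 45: heading 345 -> 300
PU: pen up
LT 90: heading 300 -> 30
LT 90: heading 30 -> 120
PU: pen up
FD 15: (14.25,13.879) -> (6.75,26.869) [heading=120, move]
FD 16: (6.75,26.869) -> (-1.25,40.726) [heading=120, move]
RT 30: heading 120 -> 90
Final: pos=(-1.25,40.726), heading=90, 3 segment(s) drawn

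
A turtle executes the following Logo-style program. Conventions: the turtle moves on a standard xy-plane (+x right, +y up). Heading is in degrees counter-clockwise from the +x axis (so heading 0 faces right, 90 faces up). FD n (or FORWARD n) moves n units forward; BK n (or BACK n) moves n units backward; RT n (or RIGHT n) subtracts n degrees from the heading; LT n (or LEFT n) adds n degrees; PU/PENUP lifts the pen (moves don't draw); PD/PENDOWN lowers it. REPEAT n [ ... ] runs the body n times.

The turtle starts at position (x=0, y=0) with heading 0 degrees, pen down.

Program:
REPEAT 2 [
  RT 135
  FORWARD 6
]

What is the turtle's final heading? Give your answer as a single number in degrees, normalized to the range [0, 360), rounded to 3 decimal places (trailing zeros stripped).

Answer: 90

Derivation:
Executing turtle program step by step:
Start: pos=(0,0), heading=0, pen down
REPEAT 2 [
  -- iteration 1/2 --
  RT 135: heading 0 -> 225
  FD 6: (0,0) -> (-4.243,-4.243) [heading=225, draw]
  -- iteration 2/2 --
  RT 135: heading 225 -> 90
  FD 6: (-4.243,-4.243) -> (-4.243,1.757) [heading=90, draw]
]
Final: pos=(-4.243,1.757), heading=90, 2 segment(s) drawn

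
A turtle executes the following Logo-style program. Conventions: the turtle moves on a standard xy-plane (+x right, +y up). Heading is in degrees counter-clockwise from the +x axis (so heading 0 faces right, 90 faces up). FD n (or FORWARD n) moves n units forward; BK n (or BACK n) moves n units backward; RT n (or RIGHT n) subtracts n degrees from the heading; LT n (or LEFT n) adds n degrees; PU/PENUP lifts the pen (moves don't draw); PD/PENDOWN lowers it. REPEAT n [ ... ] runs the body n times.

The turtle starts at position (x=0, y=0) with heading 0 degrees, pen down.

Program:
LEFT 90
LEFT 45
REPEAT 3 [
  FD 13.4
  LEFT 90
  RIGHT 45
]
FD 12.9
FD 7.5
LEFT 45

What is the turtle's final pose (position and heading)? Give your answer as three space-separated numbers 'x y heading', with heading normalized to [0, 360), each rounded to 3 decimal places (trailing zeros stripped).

Executing turtle program step by step:
Start: pos=(0,0), heading=0, pen down
LT 90: heading 0 -> 90
LT 45: heading 90 -> 135
REPEAT 3 [
  -- iteration 1/3 --
  FD 13.4: (0,0) -> (-9.475,9.475) [heading=135, draw]
  LT 90: heading 135 -> 225
  RT 45: heading 225 -> 180
  -- iteration 2/3 --
  FD 13.4: (-9.475,9.475) -> (-22.875,9.475) [heading=180, draw]
  LT 90: heading 180 -> 270
  RT 45: heading 270 -> 225
  -- iteration 3/3 --
  FD 13.4: (-22.875,9.475) -> (-32.35,0) [heading=225, draw]
  LT 90: heading 225 -> 315
  RT 45: heading 315 -> 270
]
FD 12.9: (-32.35,0) -> (-32.35,-12.9) [heading=270, draw]
FD 7.5: (-32.35,-12.9) -> (-32.35,-20.4) [heading=270, draw]
LT 45: heading 270 -> 315
Final: pos=(-32.35,-20.4), heading=315, 5 segment(s) drawn

Answer: -32.35 -20.4 315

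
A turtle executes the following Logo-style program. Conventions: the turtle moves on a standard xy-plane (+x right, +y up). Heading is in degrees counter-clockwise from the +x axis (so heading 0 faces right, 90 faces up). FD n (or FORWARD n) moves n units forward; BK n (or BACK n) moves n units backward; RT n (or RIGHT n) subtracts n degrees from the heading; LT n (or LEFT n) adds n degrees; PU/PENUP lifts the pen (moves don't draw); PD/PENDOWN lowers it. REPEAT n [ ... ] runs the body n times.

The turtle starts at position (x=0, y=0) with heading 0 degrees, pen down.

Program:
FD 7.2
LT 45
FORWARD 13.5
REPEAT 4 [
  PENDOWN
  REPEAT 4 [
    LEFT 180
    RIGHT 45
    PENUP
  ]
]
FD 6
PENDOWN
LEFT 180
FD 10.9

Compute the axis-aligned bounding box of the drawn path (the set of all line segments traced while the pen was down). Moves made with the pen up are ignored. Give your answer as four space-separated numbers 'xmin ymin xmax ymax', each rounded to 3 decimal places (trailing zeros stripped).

Executing turtle program step by step:
Start: pos=(0,0), heading=0, pen down
FD 7.2: (0,0) -> (7.2,0) [heading=0, draw]
LT 45: heading 0 -> 45
FD 13.5: (7.2,0) -> (16.746,9.546) [heading=45, draw]
REPEAT 4 [
  -- iteration 1/4 --
  PD: pen down
  REPEAT 4 [
    -- iteration 1/4 --
    LT 180: heading 45 -> 225
    RT 45: heading 225 -> 180
    PU: pen up
    -- iteration 2/4 --
    LT 180: heading 180 -> 0
    RT 45: heading 0 -> 315
    PU: pen up
    -- iteration 3/4 --
    LT 180: heading 315 -> 135
    RT 45: heading 135 -> 90
    PU: pen up
    -- iteration 4/4 --
    LT 180: heading 90 -> 270
    RT 45: heading 270 -> 225
    PU: pen up
  ]
  -- iteration 2/4 --
  PD: pen down
  REPEAT 4 [
    -- iteration 1/4 --
    LT 180: heading 225 -> 45
    RT 45: heading 45 -> 0
    PU: pen up
    -- iteration 2/4 --
    LT 180: heading 0 -> 180
    RT 45: heading 180 -> 135
    PU: pen up
    -- iteration 3/4 --
    LT 180: heading 135 -> 315
    RT 45: heading 315 -> 270
    PU: pen up
    -- iteration 4/4 --
    LT 180: heading 270 -> 90
    RT 45: heading 90 -> 45
    PU: pen up
  ]
  -- iteration 3/4 --
  PD: pen down
  REPEAT 4 [
    -- iteration 1/4 --
    LT 180: heading 45 -> 225
    RT 45: heading 225 -> 180
    PU: pen up
    -- iteration 2/4 --
    LT 180: heading 180 -> 0
    RT 45: heading 0 -> 315
    PU: pen up
    -- iteration 3/4 --
    LT 180: heading 315 -> 135
    RT 45: heading 135 -> 90
    PU: pen up
    -- iteration 4/4 --
    LT 180: heading 90 -> 270
    RT 45: heading 270 -> 225
    PU: pen up
  ]
  -- iteration 4/4 --
  PD: pen down
  REPEAT 4 [
    -- iteration 1/4 --
    LT 180: heading 225 -> 45
    RT 45: heading 45 -> 0
    PU: pen up
    -- iteration 2/4 --
    LT 180: heading 0 -> 180
    RT 45: heading 180 -> 135
    PU: pen up
    -- iteration 3/4 --
    LT 180: heading 135 -> 315
    RT 45: heading 315 -> 270
    PU: pen up
    -- iteration 4/4 --
    LT 180: heading 270 -> 90
    RT 45: heading 90 -> 45
    PU: pen up
  ]
]
FD 6: (16.746,9.546) -> (20.989,13.789) [heading=45, move]
PD: pen down
LT 180: heading 45 -> 225
FD 10.9: (20.989,13.789) -> (13.281,6.081) [heading=225, draw]
Final: pos=(13.281,6.081), heading=225, 3 segment(s) drawn

Segment endpoints: x in {0, 7.2, 13.281, 16.746, 20.989}, y in {0, 6.081, 9.546, 13.789}
xmin=0, ymin=0, xmax=20.989, ymax=13.789

Answer: 0 0 20.989 13.789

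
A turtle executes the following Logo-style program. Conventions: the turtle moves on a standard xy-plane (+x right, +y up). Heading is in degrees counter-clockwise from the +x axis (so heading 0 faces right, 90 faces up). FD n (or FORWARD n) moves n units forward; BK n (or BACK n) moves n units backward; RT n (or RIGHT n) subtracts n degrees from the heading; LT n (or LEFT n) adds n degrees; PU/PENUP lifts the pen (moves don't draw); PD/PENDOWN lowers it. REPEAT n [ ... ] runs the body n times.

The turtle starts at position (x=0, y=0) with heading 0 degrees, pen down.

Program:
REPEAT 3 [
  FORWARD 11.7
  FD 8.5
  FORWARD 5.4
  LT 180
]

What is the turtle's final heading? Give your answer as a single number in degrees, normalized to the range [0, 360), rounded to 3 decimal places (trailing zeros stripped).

Answer: 180

Derivation:
Executing turtle program step by step:
Start: pos=(0,0), heading=0, pen down
REPEAT 3 [
  -- iteration 1/3 --
  FD 11.7: (0,0) -> (11.7,0) [heading=0, draw]
  FD 8.5: (11.7,0) -> (20.2,0) [heading=0, draw]
  FD 5.4: (20.2,0) -> (25.6,0) [heading=0, draw]
  LT 180: heading 0 -> 180
  -- iteration 2/3 --
  FD 11.7: (25.6,0) -> (13.9,0) [heading=180, draw]
  FD 8.5: (13.9,0) -> (5.4,0) [heading=180, draw]
  FD 5.4: (5.4,0) -> (0,0) [heading=180, draw]
  LT 180: heading 180 -> 0
  -- iteration 3/3 --
  FD 11.7: (0,0) -> (11.7,0) [heading=0, draw]
  FD 8.5: (11.7,0) -> (20.2,0) [heading=0, draw]
  FD 5.4: (20.2,0) -> (25.6,0) [heading=0, draw]
  LT 180: heading 0 -> 180
]
Final: pos=(25.6,0), heading=180, 9 segment(s) drawn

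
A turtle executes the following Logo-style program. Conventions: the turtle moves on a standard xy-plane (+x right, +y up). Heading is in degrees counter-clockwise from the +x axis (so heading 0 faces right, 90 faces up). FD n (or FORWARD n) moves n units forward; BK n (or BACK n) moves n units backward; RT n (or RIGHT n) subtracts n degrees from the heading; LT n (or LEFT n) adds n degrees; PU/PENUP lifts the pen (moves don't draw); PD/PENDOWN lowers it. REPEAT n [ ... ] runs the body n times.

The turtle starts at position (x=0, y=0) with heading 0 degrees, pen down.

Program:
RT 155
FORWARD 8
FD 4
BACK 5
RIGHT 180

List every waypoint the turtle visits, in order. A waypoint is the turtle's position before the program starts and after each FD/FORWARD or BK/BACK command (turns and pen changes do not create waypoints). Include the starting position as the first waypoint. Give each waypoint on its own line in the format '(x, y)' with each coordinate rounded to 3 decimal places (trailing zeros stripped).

Executing turtle program step by step:
Start: pos=(0,0), heading=0, pen down
RT 155: heading 0 -> 205
FD 8: (0,0) -> (-7.25,-3.381) [heading=205, draw]
FD 4: (-7.25,-3.381) -> (-10.876,-5.071) [heading=205, draw]
BK 5: (-10.876,-5.071) -> (-6.344,-2.958) [heading=205, draw]
RT 180: heading 205 -> 25
Final: pos=(-6.344,-2.958), heading=25, 3 segment(s) drawn
Waypoints (4 total):
(0, 0)
(-7.25, -3.381)
(-10.876, -5.071)
(-6.344, -2.958)

Answer: (0, 0)
(-7.25, -3.381)
(-10.876, -5.071)
(-6.344, -2.958)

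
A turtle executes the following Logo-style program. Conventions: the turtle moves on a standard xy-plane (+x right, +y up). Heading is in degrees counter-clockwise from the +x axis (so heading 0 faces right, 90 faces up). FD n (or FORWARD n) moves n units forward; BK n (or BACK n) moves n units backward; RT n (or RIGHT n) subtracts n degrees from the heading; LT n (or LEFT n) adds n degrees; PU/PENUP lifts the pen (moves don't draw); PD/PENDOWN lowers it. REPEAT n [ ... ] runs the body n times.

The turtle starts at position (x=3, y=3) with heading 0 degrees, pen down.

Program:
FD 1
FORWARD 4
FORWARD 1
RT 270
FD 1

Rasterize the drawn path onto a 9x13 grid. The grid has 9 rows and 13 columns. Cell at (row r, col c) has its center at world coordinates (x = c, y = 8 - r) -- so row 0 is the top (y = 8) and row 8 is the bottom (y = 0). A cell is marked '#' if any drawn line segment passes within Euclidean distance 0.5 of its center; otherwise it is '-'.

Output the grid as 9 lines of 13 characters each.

Segment 0: (3,3) -> (4,3)
Segment 1: (4,3) -> (8,3)
Segment 2: (8,3) -> (9,3)
Segment 3: (9,3) -> (9,4)

Answer: -------------
-------------
-------------
-------------
---------#---
---#######---
-------------
-------------
-------------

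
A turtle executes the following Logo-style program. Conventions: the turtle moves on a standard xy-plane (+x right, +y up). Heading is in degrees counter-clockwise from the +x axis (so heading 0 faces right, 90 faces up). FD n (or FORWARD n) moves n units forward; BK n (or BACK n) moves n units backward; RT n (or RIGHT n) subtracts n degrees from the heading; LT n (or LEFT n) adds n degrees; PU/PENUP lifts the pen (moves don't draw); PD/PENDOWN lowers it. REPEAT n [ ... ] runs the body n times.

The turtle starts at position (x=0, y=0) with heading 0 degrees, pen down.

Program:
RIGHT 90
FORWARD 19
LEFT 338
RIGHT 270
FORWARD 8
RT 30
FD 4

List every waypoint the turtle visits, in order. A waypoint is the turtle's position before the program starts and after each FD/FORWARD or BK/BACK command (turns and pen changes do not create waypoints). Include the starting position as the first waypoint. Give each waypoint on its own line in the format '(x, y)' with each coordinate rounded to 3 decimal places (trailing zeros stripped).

Executing turtle program step by step:
Start: pos=(0,0), heading=0, pen down
RT 90: heading 0 -> 270
FD 19: (0,0) -> (0,-19) [heading=270, draw]
LT 338: heading 270 -> 248
RT 270: heading 248 -> 338
FD 8: (0,-19) -> (7.417,-21.997) [heading=338, draw]
RT 30: heading 338 -> 308
FD 4: (7.417,-21.997) -> (9.88,-25.149) [heading=308, draw]
Final: pos=(9.88,-25.149), heading=308, 3 segment(s) drawn
Waypoints (4 total):
(0, 0)
(0, -19)
(7.417, -21.997)
(9.88, -25.149)

Answer: (0, 0)
(0, -19)
(7.417, -21.997)
(9.88, -25.149)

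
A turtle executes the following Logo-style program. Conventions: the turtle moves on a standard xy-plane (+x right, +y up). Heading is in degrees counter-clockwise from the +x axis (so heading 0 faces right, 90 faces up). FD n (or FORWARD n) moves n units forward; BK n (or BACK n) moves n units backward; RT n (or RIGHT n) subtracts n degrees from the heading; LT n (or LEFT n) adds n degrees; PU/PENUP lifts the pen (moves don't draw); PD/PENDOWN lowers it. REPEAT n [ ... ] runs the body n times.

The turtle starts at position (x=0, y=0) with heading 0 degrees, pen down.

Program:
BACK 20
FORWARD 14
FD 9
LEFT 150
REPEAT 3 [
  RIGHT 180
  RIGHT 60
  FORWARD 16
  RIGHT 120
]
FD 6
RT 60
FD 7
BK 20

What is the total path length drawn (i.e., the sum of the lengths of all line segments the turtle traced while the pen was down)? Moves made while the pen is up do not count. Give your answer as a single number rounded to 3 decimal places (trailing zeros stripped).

Answer: 124

Derivation:
Executing turtle program step by step:
Start: pos=(0,0), heading=0, pen down
BK 20: (0,0) -> (-20,0) [heading=0, draw]
FD 14: (-20,0) -> (-6,0) [heading=0, draw]
FD 9: (-6,0) -> (3,0) [heading=0, draw]
LT 150: heading 0 -> 150
REPEAT 3 [
  -- iteration 1/3 --
  RT 180: heading 150 -> 330
  RT 60: heading 330 -> 270
  FD 16: (3,0) -> (3,-16) [heading=270, draw]
  RT 120: heading 270 -> 150
  -- iteration 2/3 --
  RT 180: heading 150 -> 330
  RT 60: heading 330 -> 270
  FD 16: (3,-16) -> (3,-32) [heading=270, draw]
  RT 120: heading 270 -> 150
  -- iteration 3/3 --
  RT 180: heading 150 -> 330
  RT 60: heading 330 -> 270
  FD 16: (3,-32) -> (3,-48) [heading=270, draw]
  RT 120: heading 270 -> 150
]
FD 6: (3,-48) -> (-2.196,-45) [heading=150, draw]
RT 60: heading 150 -> 90
FD 7: (-2.196,-45) -> (-2.196,-38) [heading=90, draw]
BK 20: (-2.196,-38) -> (-2.196,-58) [heading=90, draw]
Final: pos=(-2.196,-58), heading=90, 9 segment(s) drawn

Segment lengths:
  seg 1: (0,0) -> (-20,0), length = 20
  seg 2: (-20,0) -> (-6,0), length = 14
  seg 3: (-6,0) -> (3,0), length = 9
  seg 4: (3,0) -> (3,-16), length = 16
  seg 5: (3,-16) -> (3,-32), length = 16
  seg 6: (3,-32) -> (3,-48), length = 16
  seg 7: (3,-48) -> (-2.196,-45), length = 6
  seg 8: (-2.196,-45) -> (-2.196,-38), length = 7
  seg 9: (-2.196,-38) -> (-2.196,-58), length = 20
Total = 124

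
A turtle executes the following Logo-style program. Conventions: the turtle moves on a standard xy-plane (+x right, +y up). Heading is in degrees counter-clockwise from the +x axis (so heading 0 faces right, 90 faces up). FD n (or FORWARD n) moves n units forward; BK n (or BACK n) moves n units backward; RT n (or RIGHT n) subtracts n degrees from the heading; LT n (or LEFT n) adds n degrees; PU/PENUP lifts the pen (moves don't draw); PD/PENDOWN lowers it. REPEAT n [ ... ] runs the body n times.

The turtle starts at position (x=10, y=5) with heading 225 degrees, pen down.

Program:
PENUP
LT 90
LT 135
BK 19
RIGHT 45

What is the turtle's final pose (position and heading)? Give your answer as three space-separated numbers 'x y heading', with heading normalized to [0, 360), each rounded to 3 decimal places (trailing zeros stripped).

Answer: 10 -14 45

Derivation:
Executing turtle program step by step:
Start: pos=(10,5), heading=225, pen down
PU: pen up
LT 90: heading 225 -> 315
LT 135: heading 315 -> 90
BK 19: (10,5) -> (10,-14) [heading=90, move]
RT 45: heading 90 -> 45
Final: pos=(10,-14), heading=45, 0 segment(s) drawn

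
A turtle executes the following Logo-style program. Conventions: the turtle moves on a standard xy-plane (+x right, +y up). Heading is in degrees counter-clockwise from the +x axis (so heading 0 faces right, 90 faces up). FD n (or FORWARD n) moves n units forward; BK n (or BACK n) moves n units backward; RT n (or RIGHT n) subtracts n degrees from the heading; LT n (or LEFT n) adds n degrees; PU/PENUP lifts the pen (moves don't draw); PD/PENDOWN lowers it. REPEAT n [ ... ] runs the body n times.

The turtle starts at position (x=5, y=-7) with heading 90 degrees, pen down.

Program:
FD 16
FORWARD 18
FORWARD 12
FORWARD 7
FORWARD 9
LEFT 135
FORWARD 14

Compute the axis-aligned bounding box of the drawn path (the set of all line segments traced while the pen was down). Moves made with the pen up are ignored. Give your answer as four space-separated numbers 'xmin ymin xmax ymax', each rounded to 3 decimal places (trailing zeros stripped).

Executing turtle program step by step:
Start: pos=(5,-7), heading=90, pen down
FD 16: (5,-7) -> (5,9) [heading=90, draw]
FD 18: (5,9) -> (5,27) [heading=90, draw]
FD 12: (5,27) -> (5,39) [heading=90, draw]
FD 7: (5,39) -> (5,46) [heading=90, draw]
FD 9: (5,46) -> (5,55) [heading=90, draw]
LT 135: heading 90 -> 225
FD 14: (5,55) -> (-4.899,45.101) [heading=225, draw]
Final: pos=(-4.899,45.101), heading=225, 6 segment(s) drawn

Segment endpoints: x in {-4.899, 5, 5, 5, 5, 5}, y in {-7, 9, 27, 39, 45.101, 46, 55}
xmin=-4.899, ymin=-7, xmax=5, ymax=55

Answer: -4.899 -7 5 55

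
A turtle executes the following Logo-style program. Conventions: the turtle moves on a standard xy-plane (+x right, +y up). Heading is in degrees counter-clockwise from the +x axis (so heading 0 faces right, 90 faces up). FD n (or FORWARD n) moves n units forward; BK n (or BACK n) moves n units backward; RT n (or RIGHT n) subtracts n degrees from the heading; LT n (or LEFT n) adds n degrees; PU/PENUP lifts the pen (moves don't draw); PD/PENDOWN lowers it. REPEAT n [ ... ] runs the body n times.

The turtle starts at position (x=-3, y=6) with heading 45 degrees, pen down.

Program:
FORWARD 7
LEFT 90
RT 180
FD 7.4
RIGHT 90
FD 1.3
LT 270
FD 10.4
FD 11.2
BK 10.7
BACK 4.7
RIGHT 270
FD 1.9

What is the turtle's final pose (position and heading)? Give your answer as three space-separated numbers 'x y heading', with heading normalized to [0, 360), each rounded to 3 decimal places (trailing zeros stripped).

Executing turtle program step by step:
Start: pos=(-3,6), heading=45, pen down
FD 7: (-3,6) -> (1.95,10.95) [heading=45, draw]
LT 90: heading 45 -> 135
RT 180: heading 135 -> 315
FD 7.4: (1.95,10.95) -> (7.182,5.717) [heading=315, draw]
RT 90: heading 315 -> 225
FD 1.3: (7.182,5.717) -> (6.263,4.798) [heading=225, draw]
LT 270: heading 225 -> 135
FD 10.4: (6.263,4.798) -> (-1.091,12.152) [heading=135, draw]
FD 11.2: (-1.091,12.152) -> (-9.01,20.071) [heading=135, draw]
BK 10.7: (-9.01,20.071) -> (-1.444,12.505) [heading=135, draw]
BK 4.7: (-1.444,12.505) -> (1.879,9.182) [heading=135, draw]
RT 270: heading 135 -> 225
FD 1.9: (1.879,9.182) -> (0.536,7.838) [heading=225, draw]
Final: pos=(0.536,7.838), heading=225, 8 segment(s) drawn

Answer: 0.536 7.838 225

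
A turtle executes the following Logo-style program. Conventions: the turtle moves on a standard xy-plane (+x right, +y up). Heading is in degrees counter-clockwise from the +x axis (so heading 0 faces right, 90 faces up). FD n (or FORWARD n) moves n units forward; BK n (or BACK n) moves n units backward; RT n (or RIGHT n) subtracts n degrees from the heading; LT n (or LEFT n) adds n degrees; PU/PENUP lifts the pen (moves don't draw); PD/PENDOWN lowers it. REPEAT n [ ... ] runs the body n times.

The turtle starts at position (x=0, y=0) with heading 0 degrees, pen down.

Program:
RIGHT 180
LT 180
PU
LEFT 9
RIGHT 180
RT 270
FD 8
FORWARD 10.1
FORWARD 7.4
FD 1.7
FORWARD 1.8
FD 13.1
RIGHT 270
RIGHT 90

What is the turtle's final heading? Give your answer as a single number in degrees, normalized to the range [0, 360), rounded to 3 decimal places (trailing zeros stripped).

Executing turtle program step by step:
Start: pos=(0,0), heading=0, pen down
RT 180: heading 0 -> 180
LT 180: heading 180 -> 0
PU: pen up
LT 9: heading 0 -> 9
RT 180: heading 9 -> 189
RT 270: heading 189 -> 279
FD 8: (0,0) -> (1.251,-7.902) [heading=279, move]
FD 10.1: (1.251,-7.902) -> (2.831,-17.877) [heading=279, move]
FD 7.4: (2.831,-17.877) -> (3.989,-25.186) [heading=279, move]
FD 1.7: (3.989,-25.186) -> (4.255,-26.865) [heading=279, move]
FD 1.8: (4.255,-26.865) -> (4.537,-28.643) [heading=279, move]
FD 13.1: (4.537,-28.643) -> (6.586,-41.582) [heading=279, move]
RT 270: heading 279 -> 9
RT 90: heading 9 -> 279
Final: pos=(6.586,-41.582), heading=279, 0 segment(s) drawn

Answer: 279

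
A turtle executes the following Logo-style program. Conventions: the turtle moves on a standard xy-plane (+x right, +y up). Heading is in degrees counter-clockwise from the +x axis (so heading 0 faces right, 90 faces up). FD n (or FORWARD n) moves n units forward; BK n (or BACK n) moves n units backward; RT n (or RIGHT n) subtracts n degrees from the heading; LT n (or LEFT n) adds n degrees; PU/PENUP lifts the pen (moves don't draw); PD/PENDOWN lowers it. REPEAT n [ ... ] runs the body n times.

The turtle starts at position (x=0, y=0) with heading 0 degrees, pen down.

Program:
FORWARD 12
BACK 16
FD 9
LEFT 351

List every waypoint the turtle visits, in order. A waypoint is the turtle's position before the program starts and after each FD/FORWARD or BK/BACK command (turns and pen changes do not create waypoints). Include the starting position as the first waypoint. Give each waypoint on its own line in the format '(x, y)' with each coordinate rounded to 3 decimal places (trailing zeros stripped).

Answer: (0, 0)
(12, 0)
(-4, 0)
(5, 0)

Derivation:
Executing turtle program step by step:
Start: pos=(0,0), heading=0, pen down
FD 12: (0,0) -> (12,0) [heading=0, draw]
BK 16: (12,0) -> (-4,0) [heading=0, draw]
FD 9: (-4,0) -> (5,0) [heading=0, draw]
LT 351: heading 0 -> 351
Final: pos=(5,0), heading=351, 3 segment(s) drawn
Waypoints (4 total):
(0, 0)
(12, 0)
(-4, 0)
(5, 0)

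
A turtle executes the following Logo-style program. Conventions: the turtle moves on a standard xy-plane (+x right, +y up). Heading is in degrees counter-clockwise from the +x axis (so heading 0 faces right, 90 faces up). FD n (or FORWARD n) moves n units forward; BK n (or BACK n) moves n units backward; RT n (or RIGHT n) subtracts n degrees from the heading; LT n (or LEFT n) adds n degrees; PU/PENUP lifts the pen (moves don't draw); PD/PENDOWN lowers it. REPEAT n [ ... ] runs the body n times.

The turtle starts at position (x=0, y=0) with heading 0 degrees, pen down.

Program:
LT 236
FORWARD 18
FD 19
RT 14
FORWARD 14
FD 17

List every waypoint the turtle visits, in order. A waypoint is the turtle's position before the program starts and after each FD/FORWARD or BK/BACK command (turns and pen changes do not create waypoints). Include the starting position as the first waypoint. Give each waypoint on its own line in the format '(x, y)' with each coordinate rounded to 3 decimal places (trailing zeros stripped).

Executing turtle program step by step:
Start: pos=(0,0), heading=0, pen down
LT 236: heading 0 -> 236
FD 18: (0,0) -> (-10.065,-14.923) [heading=236, draw]
FD 19: (-10.065,-14.923) -> (-20.69,-30.674) [heading=236, draw]
RT 14: heading 236 -> 222
FD 14: (-20.69,-30.674) -> (-31.094,-40.042) [heading=222, draw]
FD 17: (-31.094,-40.042) -> (-43.728,-51.417) [heading=222, draw]
Final: pos=(-43.728,-51.417), heading=222, 4 segment(s) drawn
Waypoints (5 total):
(0, 0)
(-10.065, -14.923)
(-20.69, -30.674)
(-31.094, -40.042)
(-43.728, -51.417)

Answer: (0, 0)
(-10.065, -14.923)
(-20.69, -30.674)
(-31.094, -40.042)
(-43.728, -51.417)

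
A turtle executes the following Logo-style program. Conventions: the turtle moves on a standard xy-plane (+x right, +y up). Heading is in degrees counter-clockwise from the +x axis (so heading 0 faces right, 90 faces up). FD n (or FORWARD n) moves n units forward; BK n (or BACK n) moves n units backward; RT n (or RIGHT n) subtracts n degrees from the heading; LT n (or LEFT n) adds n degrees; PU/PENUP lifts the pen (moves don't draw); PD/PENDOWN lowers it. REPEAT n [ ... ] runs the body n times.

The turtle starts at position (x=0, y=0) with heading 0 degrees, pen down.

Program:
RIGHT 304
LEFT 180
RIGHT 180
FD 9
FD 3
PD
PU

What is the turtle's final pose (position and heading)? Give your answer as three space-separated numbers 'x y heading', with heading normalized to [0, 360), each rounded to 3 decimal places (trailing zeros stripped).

Executing turtle program step by step:
Start: pos=(0,0), heading=0, pen down
RT 304: heading 0 -> 56
LT 180: heading 56 -> 236
RT 180: heading 236 -> 56
FD 9: (0,0) -> (5.033,7.461) [heading=56, draw]
FD 3: (5.033,7.461) -> (6.71,9.948) [heading=56, draw]
PD: pen down
PU: pen up
Final: pos=(6.71,9.948), heading=56, 2 segment(s) drawn

Answer: 6.71 9.948 56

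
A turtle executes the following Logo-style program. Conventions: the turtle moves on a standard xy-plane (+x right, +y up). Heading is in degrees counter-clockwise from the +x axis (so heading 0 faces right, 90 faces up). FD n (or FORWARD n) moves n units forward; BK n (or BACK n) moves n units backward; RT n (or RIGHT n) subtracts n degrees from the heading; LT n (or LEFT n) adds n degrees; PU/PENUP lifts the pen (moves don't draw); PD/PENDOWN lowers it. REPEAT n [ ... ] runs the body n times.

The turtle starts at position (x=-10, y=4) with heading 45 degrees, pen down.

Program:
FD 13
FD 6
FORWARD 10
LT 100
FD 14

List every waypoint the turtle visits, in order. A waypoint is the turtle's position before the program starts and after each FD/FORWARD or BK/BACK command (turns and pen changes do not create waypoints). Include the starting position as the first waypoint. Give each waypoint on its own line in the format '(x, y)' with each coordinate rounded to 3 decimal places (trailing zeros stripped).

Executing turtle program step by step:
Start: pos=(-10,4), heading=45, pen down
FD 13: (-10,4) -> (-0.808,13.192) [heading=45, draw]
FD 6: (-0.808,13.192) -> (3.435,17.435) [heading=45, draw]
FD 10: (3.435,17.435) -> (10.506,24.506) [heading=45, draw]
LT 100: heading 45 -> 145
FD 14: (10.506,24.506) -> (-0.962,32.536) [heading=145, draw]
Final: pos=(-0.962,32.536), heading=145, 4 segment(s) drawn
Waypoints (5 total):
(-10, 4)
(-0.808, 13.192)
(3.435, 17.435)
(10.506, 24.506)
(-0.962, 32.536)

Answer: (-10, 4)
(-0.808, 13.192)
(3.435, 17.435)
(10.506, 24.506)
(-0.962, 32.536)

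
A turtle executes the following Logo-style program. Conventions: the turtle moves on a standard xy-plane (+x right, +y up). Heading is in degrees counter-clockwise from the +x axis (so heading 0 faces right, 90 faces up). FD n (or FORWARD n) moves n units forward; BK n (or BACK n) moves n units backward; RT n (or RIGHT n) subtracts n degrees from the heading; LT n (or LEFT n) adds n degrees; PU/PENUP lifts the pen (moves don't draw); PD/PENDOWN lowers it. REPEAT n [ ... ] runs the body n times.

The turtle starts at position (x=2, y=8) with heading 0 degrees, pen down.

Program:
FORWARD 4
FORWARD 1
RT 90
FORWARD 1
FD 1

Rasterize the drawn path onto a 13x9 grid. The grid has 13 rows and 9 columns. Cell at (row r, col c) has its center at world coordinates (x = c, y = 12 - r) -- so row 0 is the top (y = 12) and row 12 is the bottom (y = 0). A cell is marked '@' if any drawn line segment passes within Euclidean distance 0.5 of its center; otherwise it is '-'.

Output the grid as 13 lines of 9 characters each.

Segment 0: (2,8) -> (6,8)
Segment 1: (6,8) -> (7,8)
Segment 2: (7,8) -> (7,7)
Segment 3: (7,7) -> (7,6)

Answer: ---------
---------
---------
---------
--@@@@@@-
-------@-
-------@-
---------
---------
---------
---------
---------
---------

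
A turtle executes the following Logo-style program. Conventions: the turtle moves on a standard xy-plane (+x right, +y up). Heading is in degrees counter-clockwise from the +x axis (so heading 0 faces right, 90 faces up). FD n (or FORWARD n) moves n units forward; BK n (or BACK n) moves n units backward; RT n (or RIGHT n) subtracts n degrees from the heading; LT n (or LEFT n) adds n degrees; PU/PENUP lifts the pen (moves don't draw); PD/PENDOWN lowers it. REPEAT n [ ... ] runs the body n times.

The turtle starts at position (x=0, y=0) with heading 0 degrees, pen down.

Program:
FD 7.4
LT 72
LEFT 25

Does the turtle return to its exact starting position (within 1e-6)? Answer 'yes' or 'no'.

Answer: no

Derivation:
Executing turtle program step by step:
Start: pos=(0,0), heading=0, pen down
FD 7.4: (0,0) -> (7.4,0) [heading=0, draw]
LT 72: heading 0 -> 72
LT 25: heading 72 -> 97
Final: pos=(7.4,0), heading=97, 1 segment(s) drawn

Start position: (0, 0)
Final position: (7.4, 0)
Distance = 7.4; >= 1e-6 -> NOT closed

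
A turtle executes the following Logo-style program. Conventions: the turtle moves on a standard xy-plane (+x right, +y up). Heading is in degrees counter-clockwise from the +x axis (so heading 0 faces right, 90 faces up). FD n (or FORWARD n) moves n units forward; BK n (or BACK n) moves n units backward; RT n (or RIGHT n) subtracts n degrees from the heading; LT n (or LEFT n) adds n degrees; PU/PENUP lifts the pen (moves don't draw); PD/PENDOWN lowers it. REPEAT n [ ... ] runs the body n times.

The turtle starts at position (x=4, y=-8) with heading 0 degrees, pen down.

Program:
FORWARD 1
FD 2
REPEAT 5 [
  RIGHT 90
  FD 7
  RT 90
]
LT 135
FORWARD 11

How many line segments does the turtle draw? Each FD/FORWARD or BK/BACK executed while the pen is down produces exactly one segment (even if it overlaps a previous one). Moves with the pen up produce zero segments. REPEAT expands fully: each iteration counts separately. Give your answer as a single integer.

Answer: 8

Derivation:
Executing turtle program step by step:
Start: pos=(4,-8), heading=0, pen down
FD 1: (4,-8) -> (5,-8) [heading=0, draw]
FD 2: (5,-8) -> (7,-8) [heading=0, draw]
REPEAT 5 [
  -- iteration 1/5 --
  RT 90: heading 0 -> 270
  FD 7: (7,-8) -> (7,-15) [heading=270, draw]
  RT 90: heading 270 -> 180
  -- iteration 2/5 --
  RT 90: heading 180 -> 90
  FD 7: (7,-15) -> (7,-8) [heading=90, draw]
  RT 90: heading 90 -> 0
  -- iteration 3/5 --
  RT 90: heading 0 -> 270
  FD 7: (7,-8) -> (7,-15) [heading=270, draw]
  RT 90: heading 270 -> 180
  -- iteration 4/5 --
  RT 90: heading 180 -> 90
  FD 7: (7,-15) -> (7,-8) [heading=90, draw]
  RT 90: heading 90 -> 0
  -- iteration 5/5 --
  RT 90: heading 0 -> 270
  FD 7: (7,-8) -> (7,-15) [heading=270, draw]
  RT 90: heading 270 -> 180
]
LT 135: heading 180 -> 315
FD 11: (7,-15) -> (14.778,-22.778) [heading=315, draw]
Final: pos=(14.778,-22.778), heading=315, 8 segment(s) drawn
Segments drawn: 8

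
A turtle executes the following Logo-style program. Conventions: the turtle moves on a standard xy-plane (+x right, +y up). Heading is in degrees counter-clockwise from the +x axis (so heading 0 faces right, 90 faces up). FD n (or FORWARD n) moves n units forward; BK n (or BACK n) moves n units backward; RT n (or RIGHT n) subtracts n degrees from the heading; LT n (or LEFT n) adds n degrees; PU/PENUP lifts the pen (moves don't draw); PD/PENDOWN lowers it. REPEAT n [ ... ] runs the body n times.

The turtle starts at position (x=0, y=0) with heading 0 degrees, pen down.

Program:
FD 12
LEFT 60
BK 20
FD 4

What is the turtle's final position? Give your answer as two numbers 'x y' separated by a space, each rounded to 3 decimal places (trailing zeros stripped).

Answer: 4 -13.856

Derivation:
Executing turtle program step by step:
Start: pos=(0,0), heading=0, pen down
FD 12: (0,0) -> (12,0) [heading=0, draw]
LT 60: heading 0 -> 60
BK 20: (12,0) -> (2,-17.321) [heading=60, draw]
FD 4: (2,-17.321) -> (4,-13.856) [heading=60, draw]
Final: pos=(4,-13.856), heading=60, 3 segment(s) drawn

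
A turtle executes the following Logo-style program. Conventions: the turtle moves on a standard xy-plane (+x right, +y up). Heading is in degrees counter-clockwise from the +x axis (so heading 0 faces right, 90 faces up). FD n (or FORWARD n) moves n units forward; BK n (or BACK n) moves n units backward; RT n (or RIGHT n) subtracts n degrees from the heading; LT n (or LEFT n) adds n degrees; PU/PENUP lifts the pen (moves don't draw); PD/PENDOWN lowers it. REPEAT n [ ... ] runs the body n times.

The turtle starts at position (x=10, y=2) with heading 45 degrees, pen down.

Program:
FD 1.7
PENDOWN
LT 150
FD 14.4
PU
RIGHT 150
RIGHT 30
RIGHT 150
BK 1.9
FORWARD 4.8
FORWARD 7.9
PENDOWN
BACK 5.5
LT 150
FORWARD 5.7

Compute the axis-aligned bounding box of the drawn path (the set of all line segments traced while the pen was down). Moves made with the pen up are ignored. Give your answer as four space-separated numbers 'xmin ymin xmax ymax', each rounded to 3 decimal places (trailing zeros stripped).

Executing turtle program step by step:
Start: pos=(10,2), heading=45, pen down
FD 1.7: (10,2) -> (11.202,3.202) [heading=45, draw]
PD: pen down
LT 150: heading 45 -> 195
FD 14.4: (11.202,3.202) -> (-2.707,-0.525) [heading=195, draw]
PU: pen up
RT 150: heading 195 -> 45
RT 30: heading 45 -> 15
RT 150: heading 15 -> 225
BK 1.9: (-2.707,-0.525) -> (-1.364,0.819) [heading=225, move]
FD 4.8: (-1.364,0.819) -> (-4.758,-2.576) [heading=225, move]
FD 7.9: (-4.758,-2.576) -> (-10.344,-8.162) [heading=225, move]
PD: pen down
BK 5.5: (-10.344,-8.162) -> (-6.455,-4.273) [heading=225, draw]
LT 150: heading 225 -> 15
FD 5.7: (-6.455,-4.273) -> (-0.949,-2.797) [heading=15, draw]
Final: pos=(-0.949,-2.797), heading=15, 4 segment(s) drawn

Segment endpoints: x in {-10.344, -6.455, -2.707, -0.949, 10, 11.202}, y in {-8.162, -4.273, -2.797, -0.525, 2, 3.202}
xmin=-10.344, ymin=-8.162, xmax=11.202, ymax=3.202

Answer: -10.344 -8.162 11.202 3.202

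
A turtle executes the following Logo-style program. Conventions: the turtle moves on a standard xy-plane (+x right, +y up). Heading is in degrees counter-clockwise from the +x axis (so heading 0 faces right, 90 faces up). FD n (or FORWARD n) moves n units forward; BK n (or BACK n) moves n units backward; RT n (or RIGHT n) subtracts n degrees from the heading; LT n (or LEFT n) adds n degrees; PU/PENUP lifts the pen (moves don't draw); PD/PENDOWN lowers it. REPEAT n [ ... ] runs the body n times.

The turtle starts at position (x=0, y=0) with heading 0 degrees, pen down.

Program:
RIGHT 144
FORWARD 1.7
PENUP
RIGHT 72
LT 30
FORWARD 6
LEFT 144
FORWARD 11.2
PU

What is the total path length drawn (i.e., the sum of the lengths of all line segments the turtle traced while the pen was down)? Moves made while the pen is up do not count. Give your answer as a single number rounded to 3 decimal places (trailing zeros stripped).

Answer: 1.7

Derivation:
Executing turtle program step by step:
Start: pos=(0,0), heading=0, pen down
RT 144: heading 0 -> 216
FD 1.7: (0,0) -> (-1.375,-0.999) [heading=216, draw]
PU: pen up
RT 72: heading 216 -> 144
LT 30: heading 144 -> 174
FD 6: (-1.375,-0.999) -> (-7.342,-0.372) [heading=174, move]
LT 144: heading 174 -> 318
FD 11.2: (-7.342,-0.372) -> (0.981,-7.866) [heading=318, move]
PU: pen up
Final: pos=(0.981,-7.866), heading=318, 1 segment(s) drawn

Segment lengths:
  seg 1: (0,0) -> (-1.375,-0.999), length = 1.7
Total = 1.7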